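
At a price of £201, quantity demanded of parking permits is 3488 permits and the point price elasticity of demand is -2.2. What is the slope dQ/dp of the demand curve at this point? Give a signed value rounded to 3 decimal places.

-38.177

Ed = (dQ/dp)·(p/Q) ⇒ dQ/dp = Ed·Q/p = (-2.2)·3488/201 = -38.17711…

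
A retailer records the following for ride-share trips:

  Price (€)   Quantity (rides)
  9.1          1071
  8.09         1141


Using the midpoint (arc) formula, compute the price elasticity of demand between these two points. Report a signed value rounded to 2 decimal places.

-0.54

%ΔQ = (1141 − 1071) / [(1071 + 1141)/2] = 70/1106 = 0.063291…
%ΔP = (8.09 − 9.1) / [(9.1 + 8.09)/2] = -1.01/8.595 = -0.117510…
Arc Ed = %ΔQ / %ΔP = (70/1106) / (-1.01/8.595) = -0.5386…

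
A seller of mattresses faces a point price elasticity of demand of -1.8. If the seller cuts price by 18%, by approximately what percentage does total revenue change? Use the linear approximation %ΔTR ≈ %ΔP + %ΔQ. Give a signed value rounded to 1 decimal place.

%ΔQ ≈ Ed × %ΔP = (-1.8) × (-18%) = +32.4000%
%ΔTR ≈ %ΔP + %ΔQ = (-18%) + (+32.4000%) = +14.4000%

+14.4%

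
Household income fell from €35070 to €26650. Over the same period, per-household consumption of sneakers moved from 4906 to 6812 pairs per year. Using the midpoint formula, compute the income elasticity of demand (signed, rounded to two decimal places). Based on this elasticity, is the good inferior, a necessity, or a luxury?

%ΔQ = (6812 − 4906)/[( 4906 + 6812)/2] = 1906/5859 = 0.325311…
%ΔIncome = (26650 − 35070)/[( 35070 + 26650)/2] = -8420/30860 = -0.272845…
E_income = (1906/5859) / (-8420/30860) = -1.1922…
E_income < 0 ⇒ inferior good.

-1.19; inferior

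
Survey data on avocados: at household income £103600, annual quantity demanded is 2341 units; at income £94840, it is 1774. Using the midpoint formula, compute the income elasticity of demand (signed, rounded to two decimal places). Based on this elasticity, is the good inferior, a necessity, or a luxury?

%ΔQ = (1774 − 2341)/[( 2341 + 1774)/2] = -567/2057.5 = -0.275577…
%ΔIncome = (94840 − 103600)/[( 103600 + 94840)/2] = -8760/99220 = -0.088288…
E_income = (-567/2057.5) / (-8760/99220) = 3.1213…
E_income > 1 ⇒ normal good, luxury.

3.12; luxury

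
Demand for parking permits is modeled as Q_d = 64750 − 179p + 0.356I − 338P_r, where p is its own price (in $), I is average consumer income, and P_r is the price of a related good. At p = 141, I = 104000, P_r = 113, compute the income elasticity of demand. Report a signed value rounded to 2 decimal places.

At the given values, Q_d = 64750 − 179(141) + 0.356(104000) − 338(113) = 38341.
∂Q_d/∂I = 0.356.
E = (0.356) × (104000/38341) = 0.9656…

0.97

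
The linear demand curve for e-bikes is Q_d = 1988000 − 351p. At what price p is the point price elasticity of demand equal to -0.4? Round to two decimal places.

1618.23

Ed = −351p/(1988000 − 351p). Set this equal to -0.4:
351p = 0.4·(1988000 − 351p) ⇒ 351p(1 + 0.4) = 0.4·1988000
p = 0.4·1988000 / (351·1.4) = 1618.2336…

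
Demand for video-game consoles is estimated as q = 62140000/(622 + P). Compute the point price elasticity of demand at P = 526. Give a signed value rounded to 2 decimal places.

-0.46

dq/dP = −62140000/(622 + P)² = -47.1506. At P = 526, q = 54128.9.
Ed = (dq/dP)·(P/q) = (-47.1506) × (526/54128.9) = -0.4581…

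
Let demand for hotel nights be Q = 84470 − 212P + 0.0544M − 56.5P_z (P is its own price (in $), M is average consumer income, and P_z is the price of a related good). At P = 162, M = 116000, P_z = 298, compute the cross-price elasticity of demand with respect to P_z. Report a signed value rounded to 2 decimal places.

-0.43

At the given values, Q = 84470 − 212(162) + 0.0544(116000) − 56.5(298) = 39599.4.
∂Q/∂P_z = -56.5.
E = (-56.5) × (298/39599.4) = -0.4251…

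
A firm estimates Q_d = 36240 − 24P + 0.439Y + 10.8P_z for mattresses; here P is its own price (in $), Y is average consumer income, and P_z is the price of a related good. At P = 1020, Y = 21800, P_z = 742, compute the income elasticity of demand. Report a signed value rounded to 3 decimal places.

0.326

At the given values, Q_d = 36240 − 24(1020) + 0.439(21800) + 10.8(742) = 29343.8.
∂Q_d/∂Y = 0.439.
E = (0.439) × (21800/29343.8) = 0.32614…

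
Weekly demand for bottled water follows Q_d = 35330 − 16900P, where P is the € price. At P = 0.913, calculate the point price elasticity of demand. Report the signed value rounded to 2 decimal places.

-0.78

dQ_d/dP = −16900. At P = 0.913, Q_d = 35330 − 16900(0.913) = 19900.3.
Ed = (dQ_d/dP)·(P/Q_d) = −16900 × (0.913/19900.3) = -0.7753…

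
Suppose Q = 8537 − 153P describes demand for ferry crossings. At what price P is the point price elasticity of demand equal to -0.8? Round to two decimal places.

Ed = −153P/(8537 − 153P). Set this equal to -0.8:
153P = 0.8·(8537 − 153P) ⇒ 153P(1 + 0.8) = 0.8·8537
P = 0.8·8537 / (153·1.8) = 24.7988…

24.80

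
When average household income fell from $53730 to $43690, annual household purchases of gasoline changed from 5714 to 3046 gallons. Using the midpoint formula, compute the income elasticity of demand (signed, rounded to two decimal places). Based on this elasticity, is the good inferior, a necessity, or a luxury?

2.96; luxury

%ΔQ = (3046 − 5714)/[( 5714 + 3046)/2] = -2668/4380 = -0.609132…
%ΔIncome = (43690 − 53730)/[( 53730 + 43690)/2] = -10040/48710 = -0.206117…
E_income = (-2668/4380) / (-10040/48710) = 2.9552…
E_income > 1 ⇒ normal good, luxury.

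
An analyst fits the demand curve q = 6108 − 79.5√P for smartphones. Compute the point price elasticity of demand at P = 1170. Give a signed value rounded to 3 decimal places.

dq/dP = −79.5/(2√P) = -1.1621. At P = 1170, q = 3388.68.
Ed = (dq/dP)·(P/q) = (-1.1621) × (1170/3388.68) = -0.40123…

-0.401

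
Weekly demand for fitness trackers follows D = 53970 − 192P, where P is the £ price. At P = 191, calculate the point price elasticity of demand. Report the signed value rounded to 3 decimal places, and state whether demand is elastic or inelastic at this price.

dD/dP = −192. At P = 191, D = 53970 − 192(191) = 17298.
Ed = (dD/dP)·(P/D) = −192 × (191/17298) = -2.12001…
|Ed| = 2.120 > 1, so demand is elastic.

-2.120; elastic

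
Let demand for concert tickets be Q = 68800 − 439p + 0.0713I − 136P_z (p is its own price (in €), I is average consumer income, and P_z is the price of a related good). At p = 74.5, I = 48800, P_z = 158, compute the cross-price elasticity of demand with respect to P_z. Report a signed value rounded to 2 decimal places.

-1.19

At the given values, Q = 68800 − 439(74.5) + 0.0713(48800) − 136(158) = 18085.94.
∂Q/∂P_z = -136.
E = (-136) × (158/18085.94) = -1.1881…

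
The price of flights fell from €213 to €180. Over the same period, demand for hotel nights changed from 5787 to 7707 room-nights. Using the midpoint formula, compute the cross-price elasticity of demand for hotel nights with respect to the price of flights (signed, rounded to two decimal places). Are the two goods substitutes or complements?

%ΔQ_{hotel nights} = (7707 − 5787)/avg = 1920/6747 = 0.284570…
%ΔP_{flights} = (180 − 213)/avg = -33/196.5 = -0.167938…
E_cross = (1920/6747) / (-33/196.5) = -1.6944…
E_cross < 0 ⇒ the goods are complements.

-1.69; complements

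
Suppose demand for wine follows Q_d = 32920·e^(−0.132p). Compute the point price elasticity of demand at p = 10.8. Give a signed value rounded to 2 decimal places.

-1.43

dQ_d/dp = −0.132·Q_d = -1044.49. At p = 10.8, Q_d = 7912.79.
Ed = (dQ_d/dp)·(p/Q_d) = (-1044.49) × (10.8/7912.79) = -1.4256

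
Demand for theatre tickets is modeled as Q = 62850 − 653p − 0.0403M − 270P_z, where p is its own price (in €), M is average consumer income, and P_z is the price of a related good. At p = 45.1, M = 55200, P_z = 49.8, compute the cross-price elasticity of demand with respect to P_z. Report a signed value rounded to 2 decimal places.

-0.76

At the given values, Q = 62850 − 653(45.1) − 0.0403(55200) − 270(49.8) = 17729.14.
∂Q/∂P_z = -270.
E = (-270) × (49.8/17729.14) = -0.7584…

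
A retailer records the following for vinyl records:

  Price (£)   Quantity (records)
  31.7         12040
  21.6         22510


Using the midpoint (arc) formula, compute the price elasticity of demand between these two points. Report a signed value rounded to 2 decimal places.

-1.60

%ΔQ = (22510 − 12040) / [(12040 + 22510)/2] = 10470/17275 = 0.606078…
%ΔP = (21.6 − 31.7) / [(31.7 + 21.6)/2] = -10.1/26.65 = -0.378986…
Arc Ed = %ΔQ / %ΔP = (10470/17275) / (-10.1/26.65) = -1.5992…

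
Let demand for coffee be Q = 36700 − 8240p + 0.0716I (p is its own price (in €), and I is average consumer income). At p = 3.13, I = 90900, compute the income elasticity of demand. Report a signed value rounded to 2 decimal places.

At the given values, Q = 36700 − 8240(3.13) + 0.0716(90900) = 17417.24.
∂Q/∂I = 0.0716.
E = (0.0716) × (90900/17417.24) = 0.3736…

0.37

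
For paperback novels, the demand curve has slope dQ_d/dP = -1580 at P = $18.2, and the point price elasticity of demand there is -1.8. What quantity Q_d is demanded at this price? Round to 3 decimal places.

Ed = (dQ_d/dP)·(P/Q_d) ⇒ Q_d = (dQ_d/dP)·P/Ed = (-1580)·18.2/(-1.8) = 15975.55555…

15975.556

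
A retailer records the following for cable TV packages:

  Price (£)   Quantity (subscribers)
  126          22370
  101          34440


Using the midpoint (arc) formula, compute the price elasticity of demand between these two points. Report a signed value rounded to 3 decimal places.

%ΔQ = (34440 − 22370) / [(22370 + 34440)/2] = 12070/28405 = 0.424925…
%ΔP = (101 − 126) / [(126 + 101)/2] = -25/113.5 = -0.220264…
Arc Ed = %ΔQ / %ΔP = (12070/28405) / (-25/113.5) = -1.92916…

-1.929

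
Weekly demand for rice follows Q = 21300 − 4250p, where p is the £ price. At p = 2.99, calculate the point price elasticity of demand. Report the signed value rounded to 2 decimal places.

-1.48

dQ/dp = −4250. At p = 2.99, Q = 21300 − 4250(2.99) = 8592.5.
Ed = (dQ/dp)·(p/Q) = −4250 × (2.99/8592.5) = -1.4789…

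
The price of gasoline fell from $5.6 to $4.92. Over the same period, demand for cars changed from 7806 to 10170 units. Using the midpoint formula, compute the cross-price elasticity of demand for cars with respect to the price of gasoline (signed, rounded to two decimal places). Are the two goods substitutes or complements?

%ΔQ_{cars} = (10170 − 7806)/avg = 2364/8988 = 0.263017…
%ΔP_{gasoline} = (4.92 − 5.6)/avg = -0.68/5.26 = -0.129277…
E_cross = (2364/8988) / (-0.68/5.26) = -2.0345…
E_cross < 0 ⇒ the goods are complements.

-2.03; complements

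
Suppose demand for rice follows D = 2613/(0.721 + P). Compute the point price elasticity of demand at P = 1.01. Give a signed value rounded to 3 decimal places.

-0.583

dD/dP = −2613/(0.721 + P)² = -872.058. At P = 1.01, D = 1509.53.
Ed = (dD/dP)·(P/D) = (-872.058) × (1.01/1509.53) = -0.58347…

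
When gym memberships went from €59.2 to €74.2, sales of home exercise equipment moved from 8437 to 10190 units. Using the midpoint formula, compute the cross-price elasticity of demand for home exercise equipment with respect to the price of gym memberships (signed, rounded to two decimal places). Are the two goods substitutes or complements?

0.84; substitutes

%ΔQ_{home exercise equipment} = (10190 − 8437)/avg = 1753/9313.5 = 0.188221…
%ΔP_{gym memberships} = (74.2 − 59.2)/avg = 15/66.7 = 0.224887…
E_cross = (1753/9313.5) / (15/66.7) = 0.8369…
E_cross > 0 ⇒ the goods are substitutes.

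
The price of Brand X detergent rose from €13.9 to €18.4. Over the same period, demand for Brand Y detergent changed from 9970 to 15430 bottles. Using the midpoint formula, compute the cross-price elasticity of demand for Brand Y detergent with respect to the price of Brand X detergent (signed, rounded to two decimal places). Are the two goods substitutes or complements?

%ΔQ_{Brand Y detergent} = (15430 − 9970)/avg = 5460/12700 = 0.429921…
%ΔP_{Brand X detergent} = (18.4 − 13.9)/avg = 4.5/16.15 = 0.278637…
E_cross = (5460/12700) / (4.5/16.15) = 1.5429…
E_cross > 0 ⇒ the goods are substitutes.

1.54; substitutes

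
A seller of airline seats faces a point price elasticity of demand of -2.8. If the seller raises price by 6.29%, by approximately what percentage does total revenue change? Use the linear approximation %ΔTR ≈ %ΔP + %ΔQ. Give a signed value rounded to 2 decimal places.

-11.32%

%ΔQ ≈ Ed × %ΔP = (-2.8) × (+6.29%) = -17.6120%
%ΔTR ≈ %ΔP + %ΔQ = (+6.29%) + (-17.6120%) = -11.3220%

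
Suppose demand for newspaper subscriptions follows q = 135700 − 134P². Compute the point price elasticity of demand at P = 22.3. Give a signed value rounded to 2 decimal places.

dq/dP = −2·134·P = -5976.4. At P = 22.3, q = 69063.14.
Ed = (dq/dP)·(P/q) = (-5976.4) × (22.3/69063.14) = -1.9297…

-1.93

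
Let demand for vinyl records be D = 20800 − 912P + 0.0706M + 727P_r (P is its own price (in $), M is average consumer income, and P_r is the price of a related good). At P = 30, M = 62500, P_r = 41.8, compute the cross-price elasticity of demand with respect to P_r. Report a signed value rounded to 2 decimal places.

1.08

At the given values, D = 20800 − 912(30) + 0.0706(62500) + 727(41.8) = 28241.1.
∂D/∂P_r = 727.
E = (727) × (41.8/28241.1) = 1.0760…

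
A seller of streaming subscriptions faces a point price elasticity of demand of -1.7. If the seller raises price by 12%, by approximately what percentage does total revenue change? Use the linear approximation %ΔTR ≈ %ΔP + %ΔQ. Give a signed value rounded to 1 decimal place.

%ΔQ ≈ Ed × %ΔP = (-1.7) × (+12%) = -20.4000%
%ΔTR ≈ %ΔP + %ΔQ = (+12%) + (-20.4000%) = -8.4000%

-8.4%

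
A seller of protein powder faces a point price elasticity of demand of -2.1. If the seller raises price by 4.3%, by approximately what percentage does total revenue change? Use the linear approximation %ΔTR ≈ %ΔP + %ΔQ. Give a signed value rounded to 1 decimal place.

%ΔQ ≈ Ed × %ΔP = (-2.1) × (+4.3%) = -9.0300%
%ΔTR ≈ %ΔP + %ΔQ = (+4.3%) + (-9.0300%) = -4.7300%

-4.7%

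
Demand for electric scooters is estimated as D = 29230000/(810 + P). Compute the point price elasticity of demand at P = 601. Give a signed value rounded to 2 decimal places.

dD/dP = −29230000/(810 + P)² = -14.6816. At P = 601, D = 20715.8.
Ed = (dD/dP)·(P/D) = (-14.6816) × (601/20715.8) = -0.4259…

-0.43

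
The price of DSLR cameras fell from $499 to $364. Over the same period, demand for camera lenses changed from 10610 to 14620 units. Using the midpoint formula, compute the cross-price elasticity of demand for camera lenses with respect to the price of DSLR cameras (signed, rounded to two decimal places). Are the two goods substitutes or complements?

-1.02; complements

%ΔQ_{camera lenses} = (14620 − 10610)/avg = 4010/12615 = 0.317875…
%ΔP_{DSLR cameras} = (364 − 499)/avg = -135/431.5 = -0.312862…
E_cross = (4010/12615) / (-135/431.5) = -1.0160…
E_cross < 0 ⇒ the goods are complements.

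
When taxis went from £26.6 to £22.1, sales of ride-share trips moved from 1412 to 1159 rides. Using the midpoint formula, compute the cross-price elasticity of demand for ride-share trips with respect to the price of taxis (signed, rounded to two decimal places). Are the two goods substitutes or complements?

%ΔQ_{ride-share trips} = (1159 − 1412)/avg = -253/1285.5 = -0.196810…
%ΔP_{taxis} = (22.1 − 26.6)/avg = -4.5/24.35 = -0.184804…
E_cross = (-253/1285.5) / (-4.5/24.35) = 1.0649…
E_cross > 0 ⇒ the goods are substitutes.

1.06; substitutes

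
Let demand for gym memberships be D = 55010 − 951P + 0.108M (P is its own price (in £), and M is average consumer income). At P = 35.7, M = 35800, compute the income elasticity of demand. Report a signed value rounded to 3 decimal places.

At the given values, D = 55010 − 951(35.7) + 0.108(35800) = 24925.7.
∂D/∂M = 0.108.
E = (0.108) × (35800/24925.7) = 0.15511…

0.155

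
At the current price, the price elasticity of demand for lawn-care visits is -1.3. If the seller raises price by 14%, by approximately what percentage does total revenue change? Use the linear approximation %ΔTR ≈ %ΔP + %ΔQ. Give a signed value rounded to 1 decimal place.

%ΔQ ≈ Ed × %ΔP = (-1.3) × (+14%) = -18.2000%
%ΔTR ≈ %ΔP + %ΔQ = (+14%) + (-18.2000%) = -4.2000%

-4.2%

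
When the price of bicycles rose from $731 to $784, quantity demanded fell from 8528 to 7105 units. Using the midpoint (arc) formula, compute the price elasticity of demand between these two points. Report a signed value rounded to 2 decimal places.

%ΔQ = (7105 − 8528) / [(8528 + 7105)/2] = -1423/7816.5 = -0.182050…
%ΔP = (784 − 731) / [(731 + 784)/2] = 53/757.5 = 0.069966…
Arc Ed = %ΔQ / %ΔP = (-1423/7816.5) / (53/757.5) = -2.6019…

-2.60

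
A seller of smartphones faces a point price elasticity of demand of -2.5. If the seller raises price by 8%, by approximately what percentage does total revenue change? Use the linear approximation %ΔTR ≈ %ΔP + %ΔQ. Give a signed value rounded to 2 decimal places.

%ΔQ ≈ Ed × %ΔP = (-2.5) × (+8%) = -20.0000%
%ΔTR ≈ %ΔP + %ΔQ = (+8%) + (-20.0000%) = -12.0000%

-12.00%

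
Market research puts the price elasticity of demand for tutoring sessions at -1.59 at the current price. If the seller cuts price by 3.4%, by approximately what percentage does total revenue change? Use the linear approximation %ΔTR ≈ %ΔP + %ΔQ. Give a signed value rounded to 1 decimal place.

+2.0%

%ΔQ ≈ Ed × %ΔP = (-1.59) × (-3.4%) = +5.4060%
%ΔTR ≈ %ΔP + %ΔQ = (-3.4%) + (+5.4060%) = +2.0060%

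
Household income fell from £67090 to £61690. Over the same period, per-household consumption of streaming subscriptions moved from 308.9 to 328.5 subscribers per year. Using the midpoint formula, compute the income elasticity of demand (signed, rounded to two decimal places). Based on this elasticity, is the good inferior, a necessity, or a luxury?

%ΔQ = (328.5 − 308.9)/[( 308.9 + 328.5)/2] = 19.6/318.7 = 0.061499…
%ΔIncome = (61690 − 67090)/[( 67090 + 61690)/2] = -5400/64390 = -0.083863…
E_income = (19.6/318.7) / (-5400/64390) = -0.7333…
E_income < 0 ⇒ inferior good.

-0.73; inferior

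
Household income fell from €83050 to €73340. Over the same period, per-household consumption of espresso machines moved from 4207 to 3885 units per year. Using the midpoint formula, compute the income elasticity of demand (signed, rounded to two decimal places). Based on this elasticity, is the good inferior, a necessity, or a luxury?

0.64; necessity

%ΔQ = (3885 − 4207)/[( 4207 + 3885)/2] = -322/4046 = -0.079584…
%ΔIncome = (73340 − 83050)/[( 83050 + 73340)/2] = -9710/78195 = -0.124176…
E_income = (-322/4046) / (-9710/78195) = 0.6408…
0 < E_income < 1 ⇒ normal good, necessity.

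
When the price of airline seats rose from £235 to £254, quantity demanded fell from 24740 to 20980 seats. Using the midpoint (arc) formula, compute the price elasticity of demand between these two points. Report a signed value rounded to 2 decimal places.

-2.12

%ΔQ = (20980 − 24740) / [(24740 + 20980)/2] = -3760/22860 = -0.164479…
%ΔP = (254 − 235) / [(235 + 254)/2] = 19/244.5 = 0.077709…
Arc Ed = %ΔQ / %ΔP = (-3760/22860) / (19/244.5) = -2.1165…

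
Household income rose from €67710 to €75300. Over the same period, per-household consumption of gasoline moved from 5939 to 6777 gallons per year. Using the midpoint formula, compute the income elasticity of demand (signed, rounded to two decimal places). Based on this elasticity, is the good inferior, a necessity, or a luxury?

1.24; luxury

%ΔQ = (6777 − 5939)/[( 5939 + 6777)/2] = 838/6358 = 0.131802…
%ΔIncome = (75300 − 67710)/[( 67710 + 75300)/2] = 7590/71505 = 0.106146…
E_income = (838/6358) / (7590/71505) = 1.2417…
E_income > 1 ⇒ normal good, luxury.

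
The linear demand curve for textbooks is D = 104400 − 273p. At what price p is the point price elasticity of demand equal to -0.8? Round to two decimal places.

Ed = −273p/(104400 − 273p). Set this equal to -0.8:
273p = 0.8·(104400 − 273p) ⇒ 273p(1 + 0.8) = 0.8·104400
p = 0.8·104400 / (273·1.8) = 169.9633…

169.96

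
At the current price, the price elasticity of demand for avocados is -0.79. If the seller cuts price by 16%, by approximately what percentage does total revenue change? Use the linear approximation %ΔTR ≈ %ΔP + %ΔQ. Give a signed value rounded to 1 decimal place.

-3.4%

%ΔQ ≈ Ed × %ΔP = (-0.79) × (-16%) = +12.6400%
%ΔTR ≈ %ΔP + %ΔQ = (-16%) + (+12.6400%) = -3.3600%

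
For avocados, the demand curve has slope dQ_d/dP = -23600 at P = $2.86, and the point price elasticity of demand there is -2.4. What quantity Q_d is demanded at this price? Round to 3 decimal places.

28123.333

Ed = (dQ_d/dP)·(P/Q_d) ⇒ Q_d = (dQ_d/dP)·P/Ed = (-23600)·2.86/(-2.4) = 28123.33333…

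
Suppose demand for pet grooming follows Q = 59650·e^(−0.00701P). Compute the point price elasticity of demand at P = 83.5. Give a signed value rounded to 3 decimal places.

dQ/dP = −0.00701·Q = -232.874. At P = 83.5, Q = 33220.2.
Ed = (dQ/dP)·(P/Q) = (-232.874) × (83.5/33220.2) = -0.58533…

-0.585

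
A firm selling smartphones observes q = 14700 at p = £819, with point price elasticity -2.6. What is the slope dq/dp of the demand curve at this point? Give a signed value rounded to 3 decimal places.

Ed = (dq/dp)·(p/q) ⇒ dq/dp = Ed·q/p = (-2.6)·14700/819 = -46.66666…

-46.667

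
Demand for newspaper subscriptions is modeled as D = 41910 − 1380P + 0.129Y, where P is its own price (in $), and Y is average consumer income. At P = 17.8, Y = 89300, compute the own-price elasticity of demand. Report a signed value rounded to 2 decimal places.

At the given values, D = 41910 − 1380(17.8) + 0.129(89300) = 28865.7.
∂D/∂P = −1380.
E = (-1380) × (17.8/28865.7) = -0.8509…

-0.85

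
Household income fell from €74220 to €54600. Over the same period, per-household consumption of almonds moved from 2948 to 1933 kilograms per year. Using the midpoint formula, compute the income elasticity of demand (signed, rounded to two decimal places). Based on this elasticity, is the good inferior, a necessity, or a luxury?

1.37; luxury

%ΔQ = (1933 − 2948)/[( 2948 + 1933)/2] = -1015/2440.5 = -0.415898…
%ΔIncome = (54600 − 74220)/[( 74220 + 54600)/2] = -19620/64410 = -0.304611…
E_income = (-1015/2440.5) / (-19620/64410) = 1.3653…
E_income > 1 ⇒ normal good, luxury.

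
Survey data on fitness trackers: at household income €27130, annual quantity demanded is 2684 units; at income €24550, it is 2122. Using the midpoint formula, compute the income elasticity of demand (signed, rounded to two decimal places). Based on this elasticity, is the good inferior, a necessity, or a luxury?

2.34; luxury

%ΔQ = (2122 − 2684)/[( 2684 + 2122)/2] = -562/2403 = -0.233874…
%ΔIncome = (24550 − 27130)/[( 27130 + 24550)/2] = -2580/25840 = -0.099845…
E_income = (-562/2403) / (-2580/25840) = 2.3423…
E_income > 1 ⇒ normal good, luxury.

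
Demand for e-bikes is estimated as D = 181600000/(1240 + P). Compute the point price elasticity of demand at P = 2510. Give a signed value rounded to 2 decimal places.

-0.67

dD/dP = −181600000/(1240 + P)² = -12.9138. At P = 2510, D = 48426.7.
Ed = (dD/dP)·(P/D) = (-12.9138) × (2510/48426.7) = -0.6693…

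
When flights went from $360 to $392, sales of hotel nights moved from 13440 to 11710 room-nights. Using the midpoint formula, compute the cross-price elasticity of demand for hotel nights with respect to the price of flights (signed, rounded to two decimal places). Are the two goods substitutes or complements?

-1.62; complements

%ΔQ_{hotel nights} = (11710 − 13440)/avg = -1730/12575 = -0.137574…
%ΔP_{flights} = (392 − 360)/avg = 32/376 = 0.085106…
E_cross = (-1730/12575) / (32/376) = -1.6165…
E_cross < 0 ⇒ the goods are complements.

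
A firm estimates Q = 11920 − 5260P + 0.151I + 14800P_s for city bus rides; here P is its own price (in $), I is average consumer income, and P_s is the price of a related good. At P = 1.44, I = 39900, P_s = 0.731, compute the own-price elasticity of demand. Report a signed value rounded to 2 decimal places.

At the given values, Q = 11920 − 5260(1.44) + 0.151(39900) + 14800(0.731) = 21189.3.
∂Q/∂P = −5260.
E = (-5260) × (1.44/21189.3) = -0.3574…

-0.36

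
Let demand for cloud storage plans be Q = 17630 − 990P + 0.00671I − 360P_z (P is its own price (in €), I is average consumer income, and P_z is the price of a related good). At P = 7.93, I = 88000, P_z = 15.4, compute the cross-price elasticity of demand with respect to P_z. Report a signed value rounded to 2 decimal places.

-1.15

At the given values, Q = 17630 − 990(7.93) + 0.00671(88000) − 360(15.4) = 4825.78.
∂Q/∂P_z = -360.
E = (-360) × (15.4/4825.78) = -1.1488…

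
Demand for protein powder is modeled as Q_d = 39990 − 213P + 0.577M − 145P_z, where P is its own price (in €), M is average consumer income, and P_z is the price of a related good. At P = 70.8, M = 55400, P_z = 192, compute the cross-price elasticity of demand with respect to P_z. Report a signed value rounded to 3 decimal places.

-0.959

At the given values, Q_d = 39990 − 213(70.8) + 0.577(55400) − 145(192) = 29035.4.
∂Q_d/∂P_z = -145.
E = (-145) × (192/29035.4) = -0.95882…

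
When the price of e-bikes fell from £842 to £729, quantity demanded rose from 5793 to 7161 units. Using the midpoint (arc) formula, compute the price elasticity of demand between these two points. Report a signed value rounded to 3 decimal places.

-1.468

%ΔQ = (7161 − 5793) / [(5793 + 7161)/2] = 1368/6477 = 0.211208…
%ΔP = (729 − 842) / [(842 + 729)/2] = -113/785.5 = -0.143857…
Arc Ed = %ΔQ / %ΔP = (1368/6477) / (-113/785.5) = -1.46818…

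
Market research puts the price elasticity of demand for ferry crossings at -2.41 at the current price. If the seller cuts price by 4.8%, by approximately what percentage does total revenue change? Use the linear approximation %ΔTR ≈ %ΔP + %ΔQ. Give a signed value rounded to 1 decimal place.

+6.8%

%ΔQ ≈ Ed × %ΔP = (-2.41) × (-4.8%) = +11.5680%
%ΔTR ≈ %ΔP + %ΔQ = (-4.8%) + (+11.5680%) = +6.7680%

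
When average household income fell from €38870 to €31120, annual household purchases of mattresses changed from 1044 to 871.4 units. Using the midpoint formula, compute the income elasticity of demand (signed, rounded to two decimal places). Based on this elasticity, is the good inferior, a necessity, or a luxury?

0.81; necessity

%ΔQ = (871.4 − 1044)/[( 1044 + 871.4)/2] = -172.6/957.7 = -0.180223…
%ΔIncome = (31120 − 38870)/[( 38870 + 31120)/2] = -7750/34995 = -0.221460…
E_income = (-172.6/957.7) / (-7750/34995) = 0.8137…
0 < E_income < 1 ⇒ normal good, necessity.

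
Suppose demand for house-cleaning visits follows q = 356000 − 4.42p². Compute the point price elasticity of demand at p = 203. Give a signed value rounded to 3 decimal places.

-2.095

dq/dp = −2·4.42·p = -1794.52. At p = 203, q = 173856.22.
Ed = (dq/dp)·(p/q) = (-1794.52) × (203/173856.22) = -2.09533…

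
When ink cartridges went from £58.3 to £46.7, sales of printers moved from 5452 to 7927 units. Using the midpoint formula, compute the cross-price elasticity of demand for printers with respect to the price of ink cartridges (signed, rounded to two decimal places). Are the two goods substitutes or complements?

%ΔQ_{printers} = (7927 − 5452)/avg = 2475/6689.5 = 0.369982…
%ΔP_{ink cartridges} = (46.7 − 58.3)/avg = -11.6/52.5 = -0.220952…
E_cross = (2475/6689.5) / (-11.6/52.5) = -1.6744…
E_cross < 0 ⇒ the goods are complements.

-1.67; complements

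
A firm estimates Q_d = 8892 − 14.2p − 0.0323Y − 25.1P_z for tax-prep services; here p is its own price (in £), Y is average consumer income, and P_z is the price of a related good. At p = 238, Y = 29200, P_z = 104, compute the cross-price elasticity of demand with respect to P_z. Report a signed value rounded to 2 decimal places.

-1.33

At the given values, Q_d = 8892 − 14.2(238) − 0.0323(29200) − 25.1(104) = 1958.84.
∂Q_d/∂P_z = -25.1.
E = (-25.1) × (104/1958.84) = -1.3326…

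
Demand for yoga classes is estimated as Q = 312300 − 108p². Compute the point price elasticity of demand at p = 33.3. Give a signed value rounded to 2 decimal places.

dQ/dp = −2·108·p = -7192.8. At p = 33.3, Q = 192539.88.
Ed = (dQ/dp)·(p/Q) = (-7192.8) × (33.3/192539.88) = -1.2440…

-1.24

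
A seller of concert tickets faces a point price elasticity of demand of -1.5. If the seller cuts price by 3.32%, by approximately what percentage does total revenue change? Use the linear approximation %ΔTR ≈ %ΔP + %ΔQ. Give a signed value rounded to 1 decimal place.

+1.7%

%ΔQ ≈ Ed × %ΔP = (-1.5) × (-3.32%) = +4.9800%
%ΔTR ≈ %ΔP + %ΔQ = (-3.32%) + (+4.9800%) = +1.6600%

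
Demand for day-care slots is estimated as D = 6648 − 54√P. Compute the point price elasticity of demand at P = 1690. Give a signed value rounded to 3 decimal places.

-0.251

dD/dP = −54/(2√P) = -0.656781. At P = 1690, D = 4428.08.
Ed = (dD/dP)·(P/D) = (-0.656781) × (1690/4428.08) = -0.25066…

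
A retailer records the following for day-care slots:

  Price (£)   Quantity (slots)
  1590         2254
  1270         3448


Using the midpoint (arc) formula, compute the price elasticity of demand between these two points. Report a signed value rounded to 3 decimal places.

-1.872

%ΔQ = (3448 − 2254) / [(2254 + 3448)/2] = 1194/2851 = 0.418800…
%ΔP = (1270 − 1590) / [(1590 + 1270)/2] = -320/1430 = -0.223776…
Arc Ed = %ΔQ / %ΔP = (1194/2851) / (-320/1430) = -1.87151…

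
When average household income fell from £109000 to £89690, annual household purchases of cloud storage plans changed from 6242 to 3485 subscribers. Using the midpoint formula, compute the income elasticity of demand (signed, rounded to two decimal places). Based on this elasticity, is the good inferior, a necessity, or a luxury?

2.92; luxury

%ΔQ = (3485 − 6242)/[( 6242 + 3485)/2] = -2757/4863.5 = -0.566875…
%ΔIncome = (89690 − 109000)/[( 109000 + 89690)/2] = -19310/99345 = -0.194373…
E_income = (-2757/4863.5) / (-19310/99345) = 2.9164…
E_income > 1 ⇒ normal good, luxury.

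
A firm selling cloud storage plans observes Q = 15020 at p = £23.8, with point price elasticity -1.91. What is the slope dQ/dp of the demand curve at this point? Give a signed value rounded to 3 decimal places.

Ed = (dQ/dp)·(p/Q) ⇒ dQ/dp = Ed·Q/p = (-1.91)·15020/23.8 = -1205.38655…

-1205.387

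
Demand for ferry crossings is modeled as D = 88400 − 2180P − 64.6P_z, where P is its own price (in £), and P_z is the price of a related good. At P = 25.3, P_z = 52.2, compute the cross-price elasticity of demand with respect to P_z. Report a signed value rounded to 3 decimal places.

At the given values, D = 88400 − 2180(25.3) − 64.6(52.2) = 29873.88.
∂D/∂P_z = -64.6.
E = (-64.6) × (52.2/29873.88) = -0.11287…

-0.113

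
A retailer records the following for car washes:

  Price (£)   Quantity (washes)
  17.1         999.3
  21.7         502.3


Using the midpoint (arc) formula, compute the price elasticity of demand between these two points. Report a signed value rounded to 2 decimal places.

%ΔQ = (502.3 − 999.3) / [(999.3 + 502.3)/2] = -497/750.8 = -0.661960…
%ΔP = (21.7 − 17.1) / [(17.1 + 21.7)/2] = 4.6/19.4 = 0.237113…
Arc Ed = %ΔQ / %ΔP = (-497/750.8) / (4.6/19.4) = -2.7917…

-2.79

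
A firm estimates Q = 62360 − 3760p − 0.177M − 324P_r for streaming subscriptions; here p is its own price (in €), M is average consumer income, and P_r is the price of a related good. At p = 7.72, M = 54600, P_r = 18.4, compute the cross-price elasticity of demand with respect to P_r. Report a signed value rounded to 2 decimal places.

At the given values, Q = 62360 − 3760(7.72) − 0.177(54600) − 324(18.4) = 17707.
∂Q/∂P_r = -324.
E = (-324) × (18.4/17707) = -0.3366…

-0.34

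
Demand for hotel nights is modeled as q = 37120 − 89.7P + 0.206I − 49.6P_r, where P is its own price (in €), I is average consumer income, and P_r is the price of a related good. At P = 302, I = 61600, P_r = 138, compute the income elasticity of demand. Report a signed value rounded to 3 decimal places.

0.799

At the given values, q = 37120 − 89.7(302) + 0.206(61600) − 49.6(138) = 15875.4.
∂q/∂I = 0.206.
E = (0.206) × (61600/15875.4) = 0.79932…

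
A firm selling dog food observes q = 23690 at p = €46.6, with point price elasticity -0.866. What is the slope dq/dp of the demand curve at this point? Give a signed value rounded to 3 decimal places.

-440.248

Ed = (dq/dp)·(p/q) ⇒ dq/dp = Ed·q/p = (-0.866)·23690/46.6 = -440.24763…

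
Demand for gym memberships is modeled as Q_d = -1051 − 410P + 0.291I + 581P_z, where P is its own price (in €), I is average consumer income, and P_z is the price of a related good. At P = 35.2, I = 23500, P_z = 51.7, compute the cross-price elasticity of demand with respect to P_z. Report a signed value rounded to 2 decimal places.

1.40

At the given values, Q_d = -1051 − 410(35.2) + 0.291(23500) + 581(51.7) = 21393.2.
∂Q_d/∂P_z = 581.
E = (581) × (51.7/21393.2) = 1.4040…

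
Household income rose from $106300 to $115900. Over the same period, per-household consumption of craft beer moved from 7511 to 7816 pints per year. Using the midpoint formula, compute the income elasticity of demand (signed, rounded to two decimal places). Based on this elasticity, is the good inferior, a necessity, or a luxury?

%ΔQ = (7816 − 7511)/[( 7511 + 7816)/2] = 305/7663.5 = 0.039799…
%ΔIncome = (115900 − 106300)/[( 106300 + 115900)/2] = 9600/111100 = 0.086408…
E_income = (305/7663.5) / (9600/111100) = 0.4605…
0 < E_income < 1 ⇒ normal good, necessity.

0.46; necessity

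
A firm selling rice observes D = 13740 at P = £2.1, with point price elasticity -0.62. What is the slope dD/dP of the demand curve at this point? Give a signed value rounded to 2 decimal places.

-4056.57

Ed = (dD/dP)·(P/D) ⇒ dD/dP = Ed·D/P = (-0.62)·13740/2.1 = -4056.5714…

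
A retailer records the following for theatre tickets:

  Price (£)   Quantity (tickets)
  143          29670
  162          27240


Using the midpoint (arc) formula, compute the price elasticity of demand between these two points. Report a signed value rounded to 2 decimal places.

-0.69

%ΔQ = (27240 − 29670) / [(29670 + 27240)/2] = -2430/28455 = -0.085397…
%ΔP = (162 − 143) / [(143 + 162)/2] = 19/152.5 = 0.124590…
Arc Ed = %ΔQ / %ΔP = (-2430/28455) / (19/152.5) = -0.6854…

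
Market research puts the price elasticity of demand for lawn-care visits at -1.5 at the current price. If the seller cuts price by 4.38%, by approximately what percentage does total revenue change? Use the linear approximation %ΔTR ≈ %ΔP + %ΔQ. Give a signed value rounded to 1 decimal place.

+2.2%

%ΔQ ≈ Ed × %ΔP = (-1.5) × (-4.38%) = +6.5700%
%ΔTR ≈ %ΔP + %ΔQ = (-4.38%) + (+6.5700%) = +2.1900%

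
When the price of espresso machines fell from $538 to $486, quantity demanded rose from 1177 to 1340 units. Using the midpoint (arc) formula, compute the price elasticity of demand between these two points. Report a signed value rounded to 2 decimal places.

%ΔQ = (1340 − 1177) / [(1177 + 1340)/2] = 163/1258.5 = 0.129519…
%ΔP = (486 − 538) / [(538 + 486)/2] = -52/512 = -0.101562…
Arc Ed = %ΔQ / %ΔP = (163/1258.5) / (-52/512) = -1.2752…

-1.28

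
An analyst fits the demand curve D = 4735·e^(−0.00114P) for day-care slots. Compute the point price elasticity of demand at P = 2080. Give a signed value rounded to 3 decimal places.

dD/dP = −0.00114·D = -0.503994. At P = 2080, D = 442.1.
Ed = (dD/dP)·(P/D) = (-0.503994) × (2080/442.1) = -2.3712

-2.371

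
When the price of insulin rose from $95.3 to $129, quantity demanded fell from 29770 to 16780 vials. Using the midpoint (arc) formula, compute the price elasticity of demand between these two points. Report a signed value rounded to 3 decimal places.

-1.857

%ΔQ = (16780 − 29770) / [(29770 + 16780)/2] = -12990/23275 = -0.558109…
%ΔP = (129 − 95.3) / [(95.3 + 129)/2] = 33.7/112.15 = 0.300490…
Arc Ed = %ΔQ / %ΔP = (-12990/23275) / (33.7/112.15) = -1.85732…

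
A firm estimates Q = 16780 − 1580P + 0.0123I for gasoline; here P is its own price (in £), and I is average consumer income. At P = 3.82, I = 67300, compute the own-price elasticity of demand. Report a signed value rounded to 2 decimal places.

At the given values, Q = 16780 − 1580(3.82) + 0.0123(67300) = 11572.19.
∂Q/∂P = −1580.
E = (-1580) × (3.82/11572.19) = -0.5215…

-0.52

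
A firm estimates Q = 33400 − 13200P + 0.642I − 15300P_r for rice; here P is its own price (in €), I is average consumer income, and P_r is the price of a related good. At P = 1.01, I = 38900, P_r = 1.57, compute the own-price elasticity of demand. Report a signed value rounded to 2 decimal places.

-0.63

At the given values, Q = 33400 − 13200(1.01) + 0.642(38900) − 15300(1.57) = 21020.8.
∂Q/∂P = −13200.
E = (-13200) × (1.01/21020.8) = -0.6342…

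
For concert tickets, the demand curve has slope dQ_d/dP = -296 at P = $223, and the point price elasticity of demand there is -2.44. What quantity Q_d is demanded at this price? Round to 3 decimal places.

27052.459

Ed = (dQ_d/dP)·(P/Q_d) ⇒ Q_d = (dQ_d/dP)·P/Ed = (-296)·223/(-2.44) = 27052.45901…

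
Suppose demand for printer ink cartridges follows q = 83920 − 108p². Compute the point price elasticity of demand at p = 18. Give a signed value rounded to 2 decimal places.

dq/dp = −2·108·p = -3888. At p = 18, q = 48928.
Ed = (dq/dp)·(p/q) = (-3888) × (18/48928) = -1.4303…

-1.43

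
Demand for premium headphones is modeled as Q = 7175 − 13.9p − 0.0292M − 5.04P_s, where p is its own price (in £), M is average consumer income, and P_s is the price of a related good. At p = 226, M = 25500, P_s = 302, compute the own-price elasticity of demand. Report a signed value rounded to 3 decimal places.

-1.778

At the given values, Q = 7175 − 13.9(226) − 0.0292(25500) − 5.04(302) = 1766.92.
∂Q/∂p = −13.9.
E = (-13.9) × (226/1766.92) = -1.77789…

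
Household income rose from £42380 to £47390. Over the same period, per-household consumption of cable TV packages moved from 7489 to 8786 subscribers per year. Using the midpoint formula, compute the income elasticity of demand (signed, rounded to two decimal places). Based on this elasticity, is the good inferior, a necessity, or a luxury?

%ΔQ = (8786 − 7489)/[( 7489 + 8786)/2] = 1297/8137.5 = 0.159385…
%ΔIncome = (47390 − 42380)/[( 42380 + 47390)/2] = 5010/44885 = 0.111618…
E_income = (1297/8137.5) / (5010/44885) = 1.4279…
E_income > 1 ⇒ normal good, luxury.

1.43; luxury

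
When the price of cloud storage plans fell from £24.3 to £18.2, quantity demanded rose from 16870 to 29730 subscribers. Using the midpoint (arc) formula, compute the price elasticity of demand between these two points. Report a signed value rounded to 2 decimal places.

-1.92

%ΔQ = (29730 − 16870) / [(16870 + 29730)/2] = 12860/23300 = 0.551931…
%ΔP = (18.2 − 24.3) / [(24.3 + 18.2)/2] = -6.1/21.25 = -0.287058…
Arc Ed = %ΔQ / %ΔP = (12860/23300) / (-6.1/21.25) = -1.9227…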